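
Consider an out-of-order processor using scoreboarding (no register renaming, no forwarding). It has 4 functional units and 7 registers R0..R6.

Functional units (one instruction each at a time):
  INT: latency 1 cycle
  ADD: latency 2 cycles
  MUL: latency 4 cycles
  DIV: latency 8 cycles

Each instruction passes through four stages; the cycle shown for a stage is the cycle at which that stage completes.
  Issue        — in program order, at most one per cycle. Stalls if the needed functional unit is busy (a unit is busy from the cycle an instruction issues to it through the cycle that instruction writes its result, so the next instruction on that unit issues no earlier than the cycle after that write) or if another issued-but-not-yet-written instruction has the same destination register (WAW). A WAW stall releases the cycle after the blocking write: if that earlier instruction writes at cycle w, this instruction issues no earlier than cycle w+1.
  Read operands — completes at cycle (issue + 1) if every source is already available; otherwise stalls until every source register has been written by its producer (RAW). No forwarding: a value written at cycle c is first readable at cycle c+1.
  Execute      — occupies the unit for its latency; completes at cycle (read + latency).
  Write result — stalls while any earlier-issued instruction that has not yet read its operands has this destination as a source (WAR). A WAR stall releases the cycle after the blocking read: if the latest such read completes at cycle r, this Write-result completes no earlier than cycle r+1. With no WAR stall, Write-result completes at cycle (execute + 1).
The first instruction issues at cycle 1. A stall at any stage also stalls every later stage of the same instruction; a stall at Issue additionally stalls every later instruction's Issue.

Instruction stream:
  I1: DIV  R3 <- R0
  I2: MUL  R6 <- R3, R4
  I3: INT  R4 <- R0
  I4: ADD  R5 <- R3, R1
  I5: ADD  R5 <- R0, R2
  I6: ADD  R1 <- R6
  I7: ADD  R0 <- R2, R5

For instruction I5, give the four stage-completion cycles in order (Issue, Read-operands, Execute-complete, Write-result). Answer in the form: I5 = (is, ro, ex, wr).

1) issue 1, read 2, done 10, write 11
2) issue 2, read 12, done 16, write 17  <RAW R3: wait I1 write@11>
3) issue 3, read 4, done 5, write 13  <WAR R4: wait I2 read@12>
4) issue 4, read 12, done 14, write 15  <RAW R3: wait I1 write@11>
5) issue 16, read 17, done 19, write 20  <struct: ADD busy until I4 writes@15>
6) issue 21, read 22, done 24, write 25  <struct: ADD busy until I5 writes@20>
7) issue 26, read 27, done 29, write 30  <struct: ADD busy until I6 writes@25>

I5 = (16, 17, 19, 20)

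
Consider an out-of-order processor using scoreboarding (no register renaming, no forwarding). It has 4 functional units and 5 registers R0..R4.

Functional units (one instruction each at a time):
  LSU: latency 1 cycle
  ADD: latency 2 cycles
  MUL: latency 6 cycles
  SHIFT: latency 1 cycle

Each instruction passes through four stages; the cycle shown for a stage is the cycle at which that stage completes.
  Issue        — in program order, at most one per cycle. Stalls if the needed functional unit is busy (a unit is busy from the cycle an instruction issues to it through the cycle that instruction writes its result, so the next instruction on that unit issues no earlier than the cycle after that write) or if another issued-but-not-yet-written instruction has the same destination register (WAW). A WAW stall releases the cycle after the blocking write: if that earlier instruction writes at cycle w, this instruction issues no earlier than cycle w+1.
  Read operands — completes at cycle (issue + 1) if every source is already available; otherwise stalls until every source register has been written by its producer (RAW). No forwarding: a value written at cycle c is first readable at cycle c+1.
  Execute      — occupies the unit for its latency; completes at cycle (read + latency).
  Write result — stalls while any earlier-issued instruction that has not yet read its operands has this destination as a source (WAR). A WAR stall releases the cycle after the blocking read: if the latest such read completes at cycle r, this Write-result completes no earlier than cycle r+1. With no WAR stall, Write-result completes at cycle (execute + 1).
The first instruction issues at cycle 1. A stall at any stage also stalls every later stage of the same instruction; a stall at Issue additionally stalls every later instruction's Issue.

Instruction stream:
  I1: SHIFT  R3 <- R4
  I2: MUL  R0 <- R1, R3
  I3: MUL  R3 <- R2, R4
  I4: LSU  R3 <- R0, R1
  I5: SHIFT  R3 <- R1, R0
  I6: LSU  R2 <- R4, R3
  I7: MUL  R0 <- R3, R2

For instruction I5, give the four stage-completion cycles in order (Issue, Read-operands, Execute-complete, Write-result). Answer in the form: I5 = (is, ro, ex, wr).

I5 = (26, 27, 28, 29)

c1: I1 dispatched to SHIFT
c2: I1 operands ready, I2 dispatched to MUL
c3: I1 complete
c4: R3←I1
c5: I2 operands ready
c11: I2 complete
c12: R0←I2
c13: I3 dispatched to MUL
c14: I3 operands ready
c20: I3 complete
c21: R3←I3
c22: I4 dispatched to LSU
c23: I4 operands ready
c24: I4 complete
c25: R3←I4
c26: I5 dispatched to SHIFT
c27: I5 operands ready, I6 dispatched to LSU
c28: I5 complete, I7 dispatched to MUL
c29: R3←I5
c30: I6 operands ready
c31: I6 complete
c32: R2←I6
c33: I7 operands ready
c39: I7 complete
c40: R0←I7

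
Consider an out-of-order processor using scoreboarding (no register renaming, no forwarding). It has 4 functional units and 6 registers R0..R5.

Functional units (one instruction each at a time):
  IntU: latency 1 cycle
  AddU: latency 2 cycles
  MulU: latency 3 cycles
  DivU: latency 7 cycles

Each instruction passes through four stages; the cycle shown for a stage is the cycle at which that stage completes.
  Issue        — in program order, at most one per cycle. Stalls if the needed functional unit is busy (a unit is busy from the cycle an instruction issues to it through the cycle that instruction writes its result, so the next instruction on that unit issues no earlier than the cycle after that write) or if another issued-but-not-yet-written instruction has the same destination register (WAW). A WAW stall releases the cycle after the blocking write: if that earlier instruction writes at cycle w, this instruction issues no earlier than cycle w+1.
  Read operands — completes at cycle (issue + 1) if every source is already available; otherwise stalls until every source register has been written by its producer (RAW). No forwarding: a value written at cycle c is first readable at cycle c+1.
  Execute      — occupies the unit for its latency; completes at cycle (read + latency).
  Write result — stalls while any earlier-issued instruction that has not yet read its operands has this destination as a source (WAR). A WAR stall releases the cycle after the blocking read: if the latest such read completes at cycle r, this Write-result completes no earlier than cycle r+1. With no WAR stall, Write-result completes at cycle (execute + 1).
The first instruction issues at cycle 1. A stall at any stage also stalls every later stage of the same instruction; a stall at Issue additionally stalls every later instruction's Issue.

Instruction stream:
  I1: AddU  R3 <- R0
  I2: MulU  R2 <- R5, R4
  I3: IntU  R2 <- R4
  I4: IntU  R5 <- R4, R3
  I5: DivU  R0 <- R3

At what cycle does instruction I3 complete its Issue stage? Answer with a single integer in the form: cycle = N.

[I1] 1/2/4/5
[I2] 2/3/6/7
[I3] 8/9/10/11  (WAW R2: wait I2 write@7)
[I4] 12/13/14/15  (struct: IntU busy until I3 writes@11)
[I5] 13/14/21/22

cycle = 8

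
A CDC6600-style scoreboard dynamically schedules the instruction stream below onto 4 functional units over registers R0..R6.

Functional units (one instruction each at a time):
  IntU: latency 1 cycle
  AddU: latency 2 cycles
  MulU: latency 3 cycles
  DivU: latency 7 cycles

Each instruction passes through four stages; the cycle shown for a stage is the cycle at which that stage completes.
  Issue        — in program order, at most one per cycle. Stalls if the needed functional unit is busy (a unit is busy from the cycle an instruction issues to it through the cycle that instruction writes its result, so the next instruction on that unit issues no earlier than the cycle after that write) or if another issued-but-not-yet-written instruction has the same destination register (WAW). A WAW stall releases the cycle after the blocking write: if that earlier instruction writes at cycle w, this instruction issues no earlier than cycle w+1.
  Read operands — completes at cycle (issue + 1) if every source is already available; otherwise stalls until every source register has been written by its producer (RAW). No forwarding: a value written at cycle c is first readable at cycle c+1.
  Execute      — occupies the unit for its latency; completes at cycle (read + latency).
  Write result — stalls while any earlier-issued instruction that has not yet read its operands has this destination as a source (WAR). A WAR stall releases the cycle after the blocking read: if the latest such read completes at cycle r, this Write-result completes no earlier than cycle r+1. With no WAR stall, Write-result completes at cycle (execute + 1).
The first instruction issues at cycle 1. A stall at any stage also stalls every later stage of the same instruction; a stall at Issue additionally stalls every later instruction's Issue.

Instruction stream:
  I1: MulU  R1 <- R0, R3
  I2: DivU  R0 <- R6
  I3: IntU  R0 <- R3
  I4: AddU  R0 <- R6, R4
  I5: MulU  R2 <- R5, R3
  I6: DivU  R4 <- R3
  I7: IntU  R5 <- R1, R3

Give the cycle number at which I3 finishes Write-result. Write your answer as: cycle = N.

cycle = 15

cycle 1: I1 issues→MulU
cycle 2: I1 reads · I2 issues→DivU
cycle 3: I2 reads
cycle 5: I1 exec-done
cycle 6: I1 writes R1
cycle 10: I2 exec-done
cycle 11: I2 writes R0
cycle 12: I3 issues→IntU
cycle 13: I3 reads
cycle 14: I3 exec-done
cycle 15: I3 writes R0
cycle 16: I4 issues→AddU
cycle 17: I4 reads · I5 issues→MulU
cycle 18: I5 reads · I6 issues→DivU
cycle 19: I4 exec-done · I6 reads · I7 issues→IntU
cycle 20: I4 writes R0 · I7 reads
cycle 21: I5 exec-done · I7 exec-done
cycle 22: I5 writes R2 · I7 writes R5
cycle 26: I6 exec-done
cycle 27: I6 writes R4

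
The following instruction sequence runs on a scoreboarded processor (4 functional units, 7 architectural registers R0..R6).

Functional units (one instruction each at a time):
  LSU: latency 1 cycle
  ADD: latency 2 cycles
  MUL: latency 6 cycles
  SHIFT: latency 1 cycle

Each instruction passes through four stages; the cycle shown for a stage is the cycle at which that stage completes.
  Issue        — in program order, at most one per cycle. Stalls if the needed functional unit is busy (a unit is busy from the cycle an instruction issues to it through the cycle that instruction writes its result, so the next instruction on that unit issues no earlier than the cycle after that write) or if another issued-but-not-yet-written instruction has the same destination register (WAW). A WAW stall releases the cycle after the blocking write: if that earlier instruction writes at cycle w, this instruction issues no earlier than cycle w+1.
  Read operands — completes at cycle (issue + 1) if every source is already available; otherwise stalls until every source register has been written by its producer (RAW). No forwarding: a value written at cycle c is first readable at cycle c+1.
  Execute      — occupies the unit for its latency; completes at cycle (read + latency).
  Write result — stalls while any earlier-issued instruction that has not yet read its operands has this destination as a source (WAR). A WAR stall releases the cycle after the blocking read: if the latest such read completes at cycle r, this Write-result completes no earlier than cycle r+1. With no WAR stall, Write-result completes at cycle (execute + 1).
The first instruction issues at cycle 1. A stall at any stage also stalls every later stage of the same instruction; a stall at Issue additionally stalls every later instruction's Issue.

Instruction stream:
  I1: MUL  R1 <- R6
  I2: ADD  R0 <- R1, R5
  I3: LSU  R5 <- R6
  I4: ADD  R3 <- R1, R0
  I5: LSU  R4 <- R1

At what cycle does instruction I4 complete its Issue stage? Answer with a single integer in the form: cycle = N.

I1: IS=1 RO=2 EX=8 WR=9
I2: IS=2 RO=10 EX=12 WR=13  [RAW R1: wait I1 write@9]
I3: IS=3 RO=4 EX=5 WR=11  [WAR R5: wait I2 read@10]
I4: IS=14 RO=15 EX=17 WR=18  [struct: ADD busy until I2 writes@13]
I5: IS=15 RO=16 EX=17 WR=18

cycle = 14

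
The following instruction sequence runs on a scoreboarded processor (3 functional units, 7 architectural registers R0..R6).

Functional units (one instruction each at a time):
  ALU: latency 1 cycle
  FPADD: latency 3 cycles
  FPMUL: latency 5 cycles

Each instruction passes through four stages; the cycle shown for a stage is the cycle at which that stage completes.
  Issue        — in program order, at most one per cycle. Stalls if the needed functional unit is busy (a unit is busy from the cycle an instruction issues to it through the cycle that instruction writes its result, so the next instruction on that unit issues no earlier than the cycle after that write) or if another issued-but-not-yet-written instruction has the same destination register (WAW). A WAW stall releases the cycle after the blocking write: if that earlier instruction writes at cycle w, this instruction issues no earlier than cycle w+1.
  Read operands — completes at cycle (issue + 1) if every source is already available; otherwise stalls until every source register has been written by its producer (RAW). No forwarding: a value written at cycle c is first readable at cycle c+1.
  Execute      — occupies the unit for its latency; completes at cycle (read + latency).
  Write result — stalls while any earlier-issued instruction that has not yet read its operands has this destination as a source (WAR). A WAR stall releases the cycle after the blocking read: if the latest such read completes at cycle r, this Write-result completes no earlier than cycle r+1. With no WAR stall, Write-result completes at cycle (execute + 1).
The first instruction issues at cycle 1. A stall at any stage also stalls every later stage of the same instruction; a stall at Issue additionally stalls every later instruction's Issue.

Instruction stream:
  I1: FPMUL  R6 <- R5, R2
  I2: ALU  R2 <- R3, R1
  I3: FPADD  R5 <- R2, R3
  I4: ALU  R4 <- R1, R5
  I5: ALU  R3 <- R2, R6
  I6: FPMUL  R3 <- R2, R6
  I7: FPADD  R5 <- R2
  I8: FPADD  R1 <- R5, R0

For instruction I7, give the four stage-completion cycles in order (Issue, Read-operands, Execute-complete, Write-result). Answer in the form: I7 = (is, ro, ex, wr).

I1  is:1  ro:2  ex:7  wr:8
I2  is:2  ro:3  ex:4  wr:5
I3  is:3  ro:6  ex:9  wr:10  — RAW R2: wait I2 write@5
I4  is:6  ro:11  ex:12  wr:13  — struct: ALU busy until I2 writes@5, RAW R5: wait I3 write@10
I5  is:14  ro:15  ex:16  wr:17  — struct: ALU busy until I4 writes@13
I6  is:18  ro:19  ex:24  wr:25  — WAW R3: wait I5 write@17
I7  is:19  ro:20  ex:23  wr:24
I8  is:25  ro:26  ex:29  wr:30  — struct: FPADD busy until I7 writes@24

I7 = (19, 20, 23, 24)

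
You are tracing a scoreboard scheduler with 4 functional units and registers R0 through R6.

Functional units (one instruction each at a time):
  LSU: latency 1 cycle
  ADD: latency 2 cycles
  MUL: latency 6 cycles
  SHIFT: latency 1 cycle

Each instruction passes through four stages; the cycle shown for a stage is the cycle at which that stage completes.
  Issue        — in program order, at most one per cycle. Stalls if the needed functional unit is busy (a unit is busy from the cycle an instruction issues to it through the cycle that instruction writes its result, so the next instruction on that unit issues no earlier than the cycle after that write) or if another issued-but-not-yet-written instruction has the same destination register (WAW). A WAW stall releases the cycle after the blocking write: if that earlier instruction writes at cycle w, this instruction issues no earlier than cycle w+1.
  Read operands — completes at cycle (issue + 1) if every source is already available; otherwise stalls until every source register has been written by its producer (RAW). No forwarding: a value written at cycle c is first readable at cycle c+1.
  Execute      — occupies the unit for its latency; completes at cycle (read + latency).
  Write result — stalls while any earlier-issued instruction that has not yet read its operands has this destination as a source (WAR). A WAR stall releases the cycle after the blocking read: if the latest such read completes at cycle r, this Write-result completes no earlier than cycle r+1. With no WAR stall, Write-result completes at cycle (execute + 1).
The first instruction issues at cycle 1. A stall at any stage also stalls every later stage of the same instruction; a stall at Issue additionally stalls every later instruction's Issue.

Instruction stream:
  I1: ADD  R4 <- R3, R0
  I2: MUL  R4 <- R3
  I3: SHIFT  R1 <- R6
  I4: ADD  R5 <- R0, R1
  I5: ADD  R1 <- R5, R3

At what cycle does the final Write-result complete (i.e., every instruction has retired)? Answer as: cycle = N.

cycle 1: issue I1 (ADD)
cycle 2: I1 read-ops
cycle 4: I1 finished on ADD
cycle 5: I1→R4
cycle 6: issue I2 (MUL)
cycle 7: I2 read-ops; issue I3 (SHIFT)
cycle 8: I3 read-ops; issue I4 (ADD)
cycle 9: I3 finished on SHIFT
cycle 10: I3→R1
cycle 11: I4 read-ops
cycle 13: I2 finished on MUL; I4 finished on ADD
cycle 14: I2→R4; I4→R5
cycle 15: issue I5 (ADD)
cycle 16: I5 read-ops
cycle 18: I5 finished on ADD
cycle 19: I5→R1

cycle = 19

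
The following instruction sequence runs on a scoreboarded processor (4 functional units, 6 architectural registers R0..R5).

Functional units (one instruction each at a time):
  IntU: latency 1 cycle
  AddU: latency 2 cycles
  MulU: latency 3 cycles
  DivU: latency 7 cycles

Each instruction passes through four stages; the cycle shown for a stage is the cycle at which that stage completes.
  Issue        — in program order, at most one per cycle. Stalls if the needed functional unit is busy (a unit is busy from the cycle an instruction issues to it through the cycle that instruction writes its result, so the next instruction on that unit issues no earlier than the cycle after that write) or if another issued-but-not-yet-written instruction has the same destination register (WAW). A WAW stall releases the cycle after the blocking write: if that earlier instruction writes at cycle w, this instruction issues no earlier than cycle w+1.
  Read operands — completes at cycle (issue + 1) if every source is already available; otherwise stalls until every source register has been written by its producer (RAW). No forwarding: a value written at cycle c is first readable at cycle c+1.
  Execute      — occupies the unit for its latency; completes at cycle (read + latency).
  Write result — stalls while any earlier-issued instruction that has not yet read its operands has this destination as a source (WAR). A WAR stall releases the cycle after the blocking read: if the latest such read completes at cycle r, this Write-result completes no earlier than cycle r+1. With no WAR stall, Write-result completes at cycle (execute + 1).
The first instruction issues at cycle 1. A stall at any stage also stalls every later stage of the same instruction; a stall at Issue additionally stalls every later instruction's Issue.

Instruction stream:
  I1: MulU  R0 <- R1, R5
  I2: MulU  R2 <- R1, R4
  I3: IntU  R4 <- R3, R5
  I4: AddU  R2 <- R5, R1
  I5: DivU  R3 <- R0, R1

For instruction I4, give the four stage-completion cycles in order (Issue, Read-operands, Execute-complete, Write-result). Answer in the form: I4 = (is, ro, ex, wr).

I4 = (13, 14, 16, 17)

I1  is:1  ro:2  ex:5  wr:6
I2  is:7  ro:8  ex:11  wr:12  — struct: MulU busy until I1 writes@6
I3  is:8  ro:9  ex:10  wr:11
I4  is:13  ro:14  ex:16  wr:17  — WAW R2: wait I2 write@12
I5  is:14  ro:15  ex:22  wr:23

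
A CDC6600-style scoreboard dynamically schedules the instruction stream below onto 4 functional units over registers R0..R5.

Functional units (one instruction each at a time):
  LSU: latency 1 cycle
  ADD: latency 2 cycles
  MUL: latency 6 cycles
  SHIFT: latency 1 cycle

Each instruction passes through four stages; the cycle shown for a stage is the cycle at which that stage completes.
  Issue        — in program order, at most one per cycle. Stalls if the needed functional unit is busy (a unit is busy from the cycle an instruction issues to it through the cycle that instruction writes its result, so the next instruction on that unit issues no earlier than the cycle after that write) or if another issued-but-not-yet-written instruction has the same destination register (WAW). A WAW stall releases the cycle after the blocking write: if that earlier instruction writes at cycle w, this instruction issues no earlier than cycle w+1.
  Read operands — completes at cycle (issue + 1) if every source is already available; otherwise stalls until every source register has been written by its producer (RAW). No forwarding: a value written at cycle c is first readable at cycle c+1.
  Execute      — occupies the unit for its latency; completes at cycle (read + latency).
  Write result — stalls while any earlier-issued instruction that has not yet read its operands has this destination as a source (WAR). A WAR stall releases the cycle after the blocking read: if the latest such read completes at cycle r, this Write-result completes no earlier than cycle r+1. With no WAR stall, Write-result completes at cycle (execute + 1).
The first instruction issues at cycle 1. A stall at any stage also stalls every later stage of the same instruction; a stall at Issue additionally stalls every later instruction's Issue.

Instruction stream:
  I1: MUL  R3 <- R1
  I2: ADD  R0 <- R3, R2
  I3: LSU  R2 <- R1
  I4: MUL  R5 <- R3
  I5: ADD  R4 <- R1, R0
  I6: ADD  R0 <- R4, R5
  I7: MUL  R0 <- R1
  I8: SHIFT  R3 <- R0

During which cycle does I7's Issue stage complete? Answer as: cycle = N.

t=1  I1 dispatched to MUL
t=2  I1 operands ready, I2 dispatched to ADD
t=3  I3 dispatched to LSU
t=4  I3 operands ready
t=5  I3 complete
t=8  I1 complete
t=9  R3←I1
t=10  I2 operands ready, I4 dispatched to MUL
t=11  R2←I3, I4 operands ready
t=12  I2 complete
t=13  R0←I2
t=14  I5 dispatched to ADD
t=15  I5 operands ready
t=17  I4 complete, I5 complete
t=18  R5←I4, R4←I5
t=19  I6 dispatched to ADD
t=20  I6 operands ready
t=22  I6 complete
t=23  R0←I6
t=24  I7 dispatched to MUL
t=25  I7 operands ready, I8 dispatched to SHIFT
t=31  I7 complete
t=32  R0←I7
t=33  I8 operands ready
t=34  I8 complete
t=35  R3←I8

cycle = 24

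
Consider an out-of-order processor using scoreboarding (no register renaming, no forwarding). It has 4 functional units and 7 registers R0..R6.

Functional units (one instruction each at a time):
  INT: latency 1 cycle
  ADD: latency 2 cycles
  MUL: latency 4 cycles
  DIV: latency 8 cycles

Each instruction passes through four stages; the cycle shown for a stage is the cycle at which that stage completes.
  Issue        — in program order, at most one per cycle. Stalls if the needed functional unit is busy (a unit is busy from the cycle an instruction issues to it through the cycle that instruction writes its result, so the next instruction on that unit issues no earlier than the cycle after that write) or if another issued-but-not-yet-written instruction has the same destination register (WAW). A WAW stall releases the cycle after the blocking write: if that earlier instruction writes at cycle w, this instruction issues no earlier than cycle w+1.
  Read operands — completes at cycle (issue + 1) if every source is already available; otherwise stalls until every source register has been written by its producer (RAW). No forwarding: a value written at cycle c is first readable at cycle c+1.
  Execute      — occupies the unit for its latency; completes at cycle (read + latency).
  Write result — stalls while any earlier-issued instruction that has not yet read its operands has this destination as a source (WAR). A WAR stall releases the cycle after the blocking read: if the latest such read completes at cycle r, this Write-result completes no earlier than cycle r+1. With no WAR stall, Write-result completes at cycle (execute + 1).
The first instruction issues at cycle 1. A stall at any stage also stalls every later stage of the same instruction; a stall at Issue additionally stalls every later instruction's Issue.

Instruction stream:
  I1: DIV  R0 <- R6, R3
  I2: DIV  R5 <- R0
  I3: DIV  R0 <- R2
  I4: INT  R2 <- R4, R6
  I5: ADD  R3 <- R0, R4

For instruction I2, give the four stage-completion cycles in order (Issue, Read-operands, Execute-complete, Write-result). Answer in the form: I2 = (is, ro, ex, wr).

I2 = (12, 13, 21, 22)

t=1  I1 issues→DIV
t=2  I1 reads
t=10  I1 exec-done
t=11  I1 writes R0
t=12  I2 issues→DIV
t=13  I2 reads
t=21  I2 exec-done
t=22  I2 writes R5
t=23  I3 issues→DIV
t=24  I3 reads, I4 issues→INT
t=25  I4 reads, I5 issues→ADD
t=26  I4 exec-done
t=27  I4 writes R2
t=32  I3 exec-done
t=33  I3 writes R0
t=34  I5 reads
t=36  I5 exec-done
t=37  I5 writes R3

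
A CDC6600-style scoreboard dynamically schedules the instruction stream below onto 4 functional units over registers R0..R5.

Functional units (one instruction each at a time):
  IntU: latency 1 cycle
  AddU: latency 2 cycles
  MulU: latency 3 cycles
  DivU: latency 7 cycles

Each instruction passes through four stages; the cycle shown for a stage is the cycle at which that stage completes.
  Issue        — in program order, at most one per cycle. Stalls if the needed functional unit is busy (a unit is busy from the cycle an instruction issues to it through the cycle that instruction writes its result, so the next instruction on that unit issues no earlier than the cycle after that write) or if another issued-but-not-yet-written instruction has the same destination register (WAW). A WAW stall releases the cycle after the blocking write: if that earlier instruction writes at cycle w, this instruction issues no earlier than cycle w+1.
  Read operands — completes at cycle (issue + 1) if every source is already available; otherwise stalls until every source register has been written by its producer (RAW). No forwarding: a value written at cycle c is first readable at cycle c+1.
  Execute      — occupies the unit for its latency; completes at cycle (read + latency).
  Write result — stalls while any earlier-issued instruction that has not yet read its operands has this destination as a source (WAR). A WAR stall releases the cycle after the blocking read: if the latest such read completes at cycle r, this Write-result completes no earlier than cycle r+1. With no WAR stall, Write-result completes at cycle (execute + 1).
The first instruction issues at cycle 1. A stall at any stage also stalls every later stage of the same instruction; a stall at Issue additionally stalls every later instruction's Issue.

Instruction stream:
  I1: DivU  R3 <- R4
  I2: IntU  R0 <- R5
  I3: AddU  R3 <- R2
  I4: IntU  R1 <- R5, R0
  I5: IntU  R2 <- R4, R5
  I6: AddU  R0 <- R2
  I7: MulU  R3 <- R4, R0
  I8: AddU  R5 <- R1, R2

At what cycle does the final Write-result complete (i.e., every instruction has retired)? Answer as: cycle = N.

[I1] 1/2/9/10
[I2] 2/3/4/5
[I3] 11/12/14/15  (WAW R3: wait I1 write@10)
[I4] 12/13/14/15
[I5] 16/17/18/19  (struct: IntU busy until I4 writes@15)
[I6] 17/20/22/23  (RAW R2: wait I5 write@19)
[I7] 18/24/27/28  (RAW R0: wait I6 write@23)
[I8] 24/25/27/28  (struct: AddU busy until I6 writes@23)

cycle = 28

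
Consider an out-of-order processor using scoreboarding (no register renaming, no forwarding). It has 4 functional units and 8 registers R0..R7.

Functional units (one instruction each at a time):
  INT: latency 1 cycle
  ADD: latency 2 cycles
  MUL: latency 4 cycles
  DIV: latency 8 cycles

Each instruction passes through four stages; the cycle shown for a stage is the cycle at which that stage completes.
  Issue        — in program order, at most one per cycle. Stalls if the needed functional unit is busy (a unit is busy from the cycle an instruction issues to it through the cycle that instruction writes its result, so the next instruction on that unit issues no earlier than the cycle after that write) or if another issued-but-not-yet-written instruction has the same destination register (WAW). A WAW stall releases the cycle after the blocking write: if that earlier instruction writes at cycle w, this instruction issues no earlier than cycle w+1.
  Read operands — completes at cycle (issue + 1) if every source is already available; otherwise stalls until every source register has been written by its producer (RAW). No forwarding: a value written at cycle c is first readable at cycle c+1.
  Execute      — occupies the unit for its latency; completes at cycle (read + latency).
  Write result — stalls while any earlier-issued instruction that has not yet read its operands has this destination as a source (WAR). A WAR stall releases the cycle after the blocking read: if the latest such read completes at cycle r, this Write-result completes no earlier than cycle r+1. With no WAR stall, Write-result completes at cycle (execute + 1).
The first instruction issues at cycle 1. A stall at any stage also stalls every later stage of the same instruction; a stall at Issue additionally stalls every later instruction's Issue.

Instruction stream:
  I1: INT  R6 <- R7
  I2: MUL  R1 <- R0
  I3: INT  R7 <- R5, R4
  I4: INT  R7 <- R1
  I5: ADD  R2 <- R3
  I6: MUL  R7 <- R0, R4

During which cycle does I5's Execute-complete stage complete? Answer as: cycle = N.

cycle 1: I1→INT
cycle 2: I1 RO | I2→MUL
cycle 3: I1 EX | I2 RO
cycle 4: I1 WR R6
cycle 5: I3→INT
cycle 6: I3 RO
cycle 7: I2 EX | I3 EX
cycle 8: I2 WR R1 | I3 WR R7
cycle 9: I4→INT
cycle 10: I4 RO | I5→ADD
cycle 11: I4 EX | I5 RO
cycle 12: I4 WR R7
cycle 13: I5 EX | I6→MUL
cycle 14: I5 WR R2 | I6 RO
cycle 18: I6 EX
cycle 19: I6 WR R7

cycle = 13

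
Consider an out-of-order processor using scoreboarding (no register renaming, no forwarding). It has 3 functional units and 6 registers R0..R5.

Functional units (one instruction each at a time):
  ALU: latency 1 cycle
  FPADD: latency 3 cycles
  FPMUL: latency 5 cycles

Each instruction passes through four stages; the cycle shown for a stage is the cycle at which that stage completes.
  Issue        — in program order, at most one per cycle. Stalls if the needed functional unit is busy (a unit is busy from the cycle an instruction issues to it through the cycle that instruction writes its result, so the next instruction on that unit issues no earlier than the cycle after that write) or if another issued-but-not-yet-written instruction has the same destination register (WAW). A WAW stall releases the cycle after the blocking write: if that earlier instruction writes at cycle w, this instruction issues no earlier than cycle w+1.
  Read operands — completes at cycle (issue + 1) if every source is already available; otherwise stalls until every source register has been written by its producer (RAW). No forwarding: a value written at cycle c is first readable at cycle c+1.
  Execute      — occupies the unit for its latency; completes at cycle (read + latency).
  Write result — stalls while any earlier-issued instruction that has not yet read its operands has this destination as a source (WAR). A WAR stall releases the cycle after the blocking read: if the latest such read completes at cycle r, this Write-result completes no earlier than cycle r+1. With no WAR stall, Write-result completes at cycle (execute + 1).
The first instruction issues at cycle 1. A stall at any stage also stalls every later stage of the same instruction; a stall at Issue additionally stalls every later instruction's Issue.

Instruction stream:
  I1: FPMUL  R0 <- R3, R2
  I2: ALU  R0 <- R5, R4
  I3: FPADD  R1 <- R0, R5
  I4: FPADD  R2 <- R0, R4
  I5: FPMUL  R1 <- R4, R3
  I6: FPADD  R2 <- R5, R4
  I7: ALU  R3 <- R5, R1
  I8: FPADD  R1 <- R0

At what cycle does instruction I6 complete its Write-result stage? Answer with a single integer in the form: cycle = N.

cycle = 29

I1 -> (1, 2, 7, 8)
I2 -> (9, 10, 11, 12)  // WAW R0: wait I1 write@8
I3 -> (10, 13, 16, 17)  // RAW R0: wait I2 write@12
I4 -> (18, 19, 22, 23)  // struct: FPADD busy until I3 writes@17
I5 -> (19, 20, 25, 26)
I6 -> (24, 25, 28, 29)  // struct: FPADD busy until I4 writes@23
I7 -> (25, 27, 28, 29)  // RAW R1: wait I5 write@26
I8 -> (30, 31, 34, 35)  // struct: FPADD busy until I6 writes@29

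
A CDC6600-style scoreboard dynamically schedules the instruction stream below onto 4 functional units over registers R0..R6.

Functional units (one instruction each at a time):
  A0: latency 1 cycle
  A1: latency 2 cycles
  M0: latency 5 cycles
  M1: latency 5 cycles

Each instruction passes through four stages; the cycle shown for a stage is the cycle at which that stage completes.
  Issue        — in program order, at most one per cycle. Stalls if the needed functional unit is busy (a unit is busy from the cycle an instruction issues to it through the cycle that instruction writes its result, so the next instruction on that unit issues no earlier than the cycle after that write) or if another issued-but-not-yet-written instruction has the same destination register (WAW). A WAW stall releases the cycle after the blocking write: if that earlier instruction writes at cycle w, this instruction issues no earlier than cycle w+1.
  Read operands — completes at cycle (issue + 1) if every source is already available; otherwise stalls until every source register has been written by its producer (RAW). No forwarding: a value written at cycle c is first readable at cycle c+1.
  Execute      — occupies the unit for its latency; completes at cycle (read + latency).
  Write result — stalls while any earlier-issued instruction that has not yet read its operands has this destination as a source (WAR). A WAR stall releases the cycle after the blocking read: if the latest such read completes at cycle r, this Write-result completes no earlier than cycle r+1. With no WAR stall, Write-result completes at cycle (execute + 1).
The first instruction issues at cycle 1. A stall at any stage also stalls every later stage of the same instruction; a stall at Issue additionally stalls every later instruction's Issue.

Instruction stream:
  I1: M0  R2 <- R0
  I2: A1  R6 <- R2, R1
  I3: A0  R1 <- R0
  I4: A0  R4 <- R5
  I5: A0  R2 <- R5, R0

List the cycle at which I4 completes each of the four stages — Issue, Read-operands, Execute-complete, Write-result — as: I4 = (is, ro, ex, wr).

I4 = (11, 12, 13, 14)

  I1 | 1 | 2 | 7 | 8
  I2 | 2 | 9 | 11 | 12   RAW R2: wait I1 write@8
  I3 | 3 | 4 | 5 | 10   WAR R1: wait I2 read@9
  I4 | 11 | 12 | 13 | 14   struct: A0 busy until I3 writes@10
  I5 | 15 | 16 | 17 | 18   struct: A0 busy until I4 writes@14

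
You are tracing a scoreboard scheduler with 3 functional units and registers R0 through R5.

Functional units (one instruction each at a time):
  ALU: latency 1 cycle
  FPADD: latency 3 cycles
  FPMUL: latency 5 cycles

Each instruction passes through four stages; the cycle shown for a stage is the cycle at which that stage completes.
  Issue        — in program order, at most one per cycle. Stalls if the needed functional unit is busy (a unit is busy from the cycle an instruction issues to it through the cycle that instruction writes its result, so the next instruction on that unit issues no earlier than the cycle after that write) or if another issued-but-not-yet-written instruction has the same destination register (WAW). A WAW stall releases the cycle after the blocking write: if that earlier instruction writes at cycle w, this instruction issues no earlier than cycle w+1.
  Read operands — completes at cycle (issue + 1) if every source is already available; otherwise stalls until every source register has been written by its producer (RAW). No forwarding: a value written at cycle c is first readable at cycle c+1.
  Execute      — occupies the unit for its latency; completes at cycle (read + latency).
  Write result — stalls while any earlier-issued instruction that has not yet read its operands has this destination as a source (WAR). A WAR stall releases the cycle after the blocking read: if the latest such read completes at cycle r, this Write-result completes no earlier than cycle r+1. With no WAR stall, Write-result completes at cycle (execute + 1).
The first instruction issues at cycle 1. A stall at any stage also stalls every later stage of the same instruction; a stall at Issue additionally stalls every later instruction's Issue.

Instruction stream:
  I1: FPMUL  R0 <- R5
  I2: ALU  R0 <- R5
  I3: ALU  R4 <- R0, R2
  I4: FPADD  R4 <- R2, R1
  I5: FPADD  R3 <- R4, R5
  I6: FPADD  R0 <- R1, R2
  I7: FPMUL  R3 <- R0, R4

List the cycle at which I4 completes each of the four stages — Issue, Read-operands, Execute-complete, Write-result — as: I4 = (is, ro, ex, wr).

I4 = (17, 18, 21, 22)

I1 -> (1, 2, 7, 8)
I2 -> (9, 10, 11, 12)  // WAW R0: wait I1 write@8
I3 -> (13, 14, 15, 16)  // struct: ALU busy until I2 writes@12
I4 -> (17, 18, 21, 22)  // WAW R4: wait I3 write@16
I5 -> (23, 24, 27, 28)  // struct: FPADD busy until I4 writes@22
I6 -> (29, 30, 33, 34)  // struct: FPADD busy until I5 writes@28
I7 -> (30, 35, 40, 41)  // RAW R0: wait I6 write@34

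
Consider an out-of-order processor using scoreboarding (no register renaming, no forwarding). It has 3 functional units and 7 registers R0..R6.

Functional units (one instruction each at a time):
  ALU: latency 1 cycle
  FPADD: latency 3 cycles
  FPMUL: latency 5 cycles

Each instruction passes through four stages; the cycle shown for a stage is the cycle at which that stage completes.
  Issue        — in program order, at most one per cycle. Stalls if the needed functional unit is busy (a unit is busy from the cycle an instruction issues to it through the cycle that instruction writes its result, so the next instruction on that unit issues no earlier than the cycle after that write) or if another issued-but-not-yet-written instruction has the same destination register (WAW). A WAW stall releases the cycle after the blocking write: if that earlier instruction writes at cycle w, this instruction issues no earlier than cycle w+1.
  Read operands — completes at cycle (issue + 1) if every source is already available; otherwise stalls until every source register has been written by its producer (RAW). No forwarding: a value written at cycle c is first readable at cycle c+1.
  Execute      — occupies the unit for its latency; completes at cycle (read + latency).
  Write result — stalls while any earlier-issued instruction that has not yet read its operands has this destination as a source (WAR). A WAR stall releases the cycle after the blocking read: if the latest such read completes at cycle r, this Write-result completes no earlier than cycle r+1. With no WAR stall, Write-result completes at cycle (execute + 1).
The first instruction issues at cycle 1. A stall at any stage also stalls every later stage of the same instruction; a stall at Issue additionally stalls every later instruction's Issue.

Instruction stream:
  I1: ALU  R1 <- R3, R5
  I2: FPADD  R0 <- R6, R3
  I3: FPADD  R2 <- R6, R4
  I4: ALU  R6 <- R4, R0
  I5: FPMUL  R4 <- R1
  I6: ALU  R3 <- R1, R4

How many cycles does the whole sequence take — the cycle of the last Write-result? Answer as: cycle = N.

cycle 1: I1 dispatched to ALU
cycle 2: I1 operands ready; I2 dispatched to FPADD
cycle 3: I1 complete; I2 operands ready
cycle 4: R1←I1
cycle 6: I2 complete
cycle 7: R0←I2
cycle 8: I3 dispatched to FPADD
cycle 9: I3 operands ready; I4 dispatched to ALU
cycle 10: I4 operands ready; I5 dispatched to FPMUL
cycle 11: I4 complete; I5 operands ready
cycle 12: I3 complete; R6←I4
cycle 13: R2←I3; I6 dispatched to ALU
cycle 16: I5 complete
cycle 17: R4←I5
cycle 18: I6 operands ready
cycle 19: I6 complete
cycle 20: R3←I6

cycle = 20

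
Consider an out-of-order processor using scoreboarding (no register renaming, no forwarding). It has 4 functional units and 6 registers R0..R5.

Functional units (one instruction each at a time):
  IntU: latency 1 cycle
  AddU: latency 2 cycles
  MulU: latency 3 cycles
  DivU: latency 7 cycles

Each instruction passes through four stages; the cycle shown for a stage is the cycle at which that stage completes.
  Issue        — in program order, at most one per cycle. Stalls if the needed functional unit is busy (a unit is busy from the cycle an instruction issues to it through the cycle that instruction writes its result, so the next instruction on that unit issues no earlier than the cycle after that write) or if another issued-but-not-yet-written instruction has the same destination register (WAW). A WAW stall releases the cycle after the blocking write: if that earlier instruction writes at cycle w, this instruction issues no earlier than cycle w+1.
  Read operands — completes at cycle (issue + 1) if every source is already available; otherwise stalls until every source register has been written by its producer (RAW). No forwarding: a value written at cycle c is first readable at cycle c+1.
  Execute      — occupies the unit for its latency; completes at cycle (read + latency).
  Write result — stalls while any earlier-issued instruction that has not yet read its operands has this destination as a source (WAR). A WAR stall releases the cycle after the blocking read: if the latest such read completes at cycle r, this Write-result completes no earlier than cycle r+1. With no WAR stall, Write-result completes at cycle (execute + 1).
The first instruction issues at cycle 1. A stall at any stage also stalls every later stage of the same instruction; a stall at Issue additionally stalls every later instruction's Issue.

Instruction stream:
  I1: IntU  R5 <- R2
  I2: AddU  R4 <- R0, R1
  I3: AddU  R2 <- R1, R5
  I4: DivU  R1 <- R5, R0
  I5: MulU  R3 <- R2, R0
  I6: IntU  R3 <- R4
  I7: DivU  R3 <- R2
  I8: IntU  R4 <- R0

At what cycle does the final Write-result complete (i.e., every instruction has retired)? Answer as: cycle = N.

cycle 1: I1 issues→IntU
cycle 2: I1 reads; I2 issues→AddU
cycle 3: I1 exec-done; I2 reads
cycle 4: I1 writes R5
cycle 5: I2 exec-done
cycle 6: I2 writes R4
cycle 7: I3 issues→AddU
cycle 8: I3 reads; I4 issues→DivU
cycle 9: I4 reads; I5 issues→MulU
cycle 10: I3 exec-done
cycle 11: I3 writes R2
cycle 12: I5 reads
cycle 15: I5 exec-done
cycle 16: I4 exec-done; I5 writes R3
cycle 17: I4 writes R1; I6 issues→IntU
cycle 18: I6 reads
cycle 19: I6 exec-done
cycle 20: I6 writes R3
cycle 21: I7 issues→DivU
cycle 22: I7 reads; I8 issues→IntU
cycle 23: I8 reads
cycle 24: I8 exec-done
cycle 25: I8 writes R4
cycle 29: I7 exec-done
cycle 30: I7 writes R3

cycle = 30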